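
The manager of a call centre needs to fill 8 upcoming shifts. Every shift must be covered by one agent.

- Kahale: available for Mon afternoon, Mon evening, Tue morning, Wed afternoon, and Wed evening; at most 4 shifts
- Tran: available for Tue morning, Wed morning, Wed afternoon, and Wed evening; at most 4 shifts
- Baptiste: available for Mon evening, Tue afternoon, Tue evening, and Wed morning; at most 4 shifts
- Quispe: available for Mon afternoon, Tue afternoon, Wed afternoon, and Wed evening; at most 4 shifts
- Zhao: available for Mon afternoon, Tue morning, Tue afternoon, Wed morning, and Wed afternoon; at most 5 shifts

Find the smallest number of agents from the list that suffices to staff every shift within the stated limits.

2

8 slots to fill and no one can take more than 5, so at least ⌈8/5⌉ = 2 agents are needed.
Kahale and Baptiste alone can cover everything: Mon afternoon→Kahale, Mon evening→Baptiste, Tue morning→Kahale, Tue afternoon→Baptiste, Tue evening→Baptiste, Wed morning→Baptiste, Wed afternoon→Kahale, Wed evening→Kahale.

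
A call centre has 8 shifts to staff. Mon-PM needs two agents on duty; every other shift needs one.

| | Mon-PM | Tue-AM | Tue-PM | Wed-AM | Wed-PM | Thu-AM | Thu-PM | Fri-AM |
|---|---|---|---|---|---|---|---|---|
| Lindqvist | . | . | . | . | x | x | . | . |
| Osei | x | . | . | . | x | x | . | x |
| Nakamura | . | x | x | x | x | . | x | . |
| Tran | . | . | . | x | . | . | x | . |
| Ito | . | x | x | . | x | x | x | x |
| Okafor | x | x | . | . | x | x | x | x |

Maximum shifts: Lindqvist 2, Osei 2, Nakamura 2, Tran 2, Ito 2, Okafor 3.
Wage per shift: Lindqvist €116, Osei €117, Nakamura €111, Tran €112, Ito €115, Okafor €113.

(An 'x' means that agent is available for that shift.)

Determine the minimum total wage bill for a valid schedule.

€1017

Mon-PM can only be covered by Osei and Okafor, so that assignment is forced.
Picking the cheapest available agent for each shift independently would cost €1011, but that ignores the shift limits.
An optimal schedule: Mon-PM→Okafor+Osei, Tue-AM→Nakamura, Tue-PM→Nakamura, Wed-AM→Tran, Wed-PM→Ito, Thu-AM→Okafor, Thu-PM→Tran, Fri-AM→Okafor.
Total: 113 + 117 + 111 + 111 + 112 + 115 + 113 + 112 + 113 = €1017.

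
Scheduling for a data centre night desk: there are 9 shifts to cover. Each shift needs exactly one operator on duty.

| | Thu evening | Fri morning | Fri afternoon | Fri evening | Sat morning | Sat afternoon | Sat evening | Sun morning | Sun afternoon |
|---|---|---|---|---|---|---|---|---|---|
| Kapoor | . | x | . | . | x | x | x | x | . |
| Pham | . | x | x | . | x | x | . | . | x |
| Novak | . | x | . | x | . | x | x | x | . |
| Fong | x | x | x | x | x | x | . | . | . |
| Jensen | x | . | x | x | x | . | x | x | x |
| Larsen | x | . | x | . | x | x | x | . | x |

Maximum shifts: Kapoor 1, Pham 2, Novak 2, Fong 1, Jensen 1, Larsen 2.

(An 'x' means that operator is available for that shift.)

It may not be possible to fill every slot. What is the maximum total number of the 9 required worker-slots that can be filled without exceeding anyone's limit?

9

Total capacity across all operators is 1+2+2+1+1+2 = 9, and 9 slots are needed, so at most 9 can be filled.
An assignment achieving 9: Thu evening→Fong, Fri morning→Pham, Fri afternoon→Jensen, Fri evening→Novak, Sat morning→Larsen, Sat afternoon→Larsen, Sat evening→Novak, Sun morning→Kapoor, Sun afternoon→Pham.
Loads: Kapoor 1/1, Pham 2/2, Novak 2/2, Fong 1/1, Jensen 1/1, Larsen 2/2.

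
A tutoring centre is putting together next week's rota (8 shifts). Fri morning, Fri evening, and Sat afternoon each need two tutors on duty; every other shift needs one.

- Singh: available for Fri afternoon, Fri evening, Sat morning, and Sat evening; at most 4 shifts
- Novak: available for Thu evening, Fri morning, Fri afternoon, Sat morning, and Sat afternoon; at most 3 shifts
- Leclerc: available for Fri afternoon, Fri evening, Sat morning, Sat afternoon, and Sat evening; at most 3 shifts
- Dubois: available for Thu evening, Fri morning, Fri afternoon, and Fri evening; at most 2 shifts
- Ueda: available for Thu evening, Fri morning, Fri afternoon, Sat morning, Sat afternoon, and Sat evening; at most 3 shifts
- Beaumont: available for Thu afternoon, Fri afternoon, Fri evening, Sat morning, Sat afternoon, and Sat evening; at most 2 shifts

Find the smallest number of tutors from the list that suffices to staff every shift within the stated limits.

11 slots to fill and no one can take more than 4, so at least ⌈11/4⌉ = 3 tutors are needed.
Any 3 tutors together have capacity at most 4+3+3 = 10 < 11 slots, so 3 can never suffice.
Singh, Novak, Dubois, and Beaumont alone can cover everything: Thu afternoon→Beaumont, Thu evening→Novak, Fri morning→Novak+Dubois, Fri afternoon→Singh, Fri evening→Singh+Dubois, Sat morning→Singh, Sat afternoon→Novak+Beaumont, Sat evening→Singh.

4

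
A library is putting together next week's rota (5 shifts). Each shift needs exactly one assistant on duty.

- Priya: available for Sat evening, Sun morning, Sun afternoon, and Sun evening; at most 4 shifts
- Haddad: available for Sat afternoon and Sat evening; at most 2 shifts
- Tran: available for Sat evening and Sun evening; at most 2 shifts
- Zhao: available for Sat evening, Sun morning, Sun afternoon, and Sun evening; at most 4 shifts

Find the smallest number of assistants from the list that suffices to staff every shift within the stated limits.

2

5 slots to fill and no one can take more than 4, so at least ⌈5/4⌉ = 2 assistants are needed.
Priya and Haddad alone can cover everything: Sat afternoon→Haddad, Sat evening→Priya, Sun morning→Priya, Sun afternoon→Priya, Sun evening→Priya.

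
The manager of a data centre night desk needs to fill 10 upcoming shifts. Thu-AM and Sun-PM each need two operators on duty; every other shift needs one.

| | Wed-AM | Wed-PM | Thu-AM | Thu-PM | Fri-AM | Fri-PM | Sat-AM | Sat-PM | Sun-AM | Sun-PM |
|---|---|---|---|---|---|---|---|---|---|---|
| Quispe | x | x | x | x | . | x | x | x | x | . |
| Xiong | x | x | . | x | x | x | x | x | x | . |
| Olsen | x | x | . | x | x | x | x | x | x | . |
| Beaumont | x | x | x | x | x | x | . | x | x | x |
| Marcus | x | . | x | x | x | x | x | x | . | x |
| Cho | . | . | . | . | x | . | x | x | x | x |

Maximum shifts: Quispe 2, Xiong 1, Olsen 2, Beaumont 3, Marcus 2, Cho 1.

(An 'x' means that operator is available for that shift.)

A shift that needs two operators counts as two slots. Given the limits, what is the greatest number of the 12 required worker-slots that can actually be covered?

11

Total capacity across all operators is 2+1+2+3+2+1 = 11, and 12 slots are needed, so at most 11 can be filled.
An assignment achieving 11: Wed-AM→Xiong, Wed-PM→Quispe, Thu-AM→Quispe+Beaumont, Thu-PM→Olsen, Fri-AM→Olsen, Fri-PM→Beaumont, Sat-AM→Marcus, Sun-AM→Cho, Sun-PM→Beaumont+Marcus.
Loads: Quispe 2/2, Xiong 1/1, Olsen 2/2, Beaumont 3/3, Marcus 2/2, Cho 1/1.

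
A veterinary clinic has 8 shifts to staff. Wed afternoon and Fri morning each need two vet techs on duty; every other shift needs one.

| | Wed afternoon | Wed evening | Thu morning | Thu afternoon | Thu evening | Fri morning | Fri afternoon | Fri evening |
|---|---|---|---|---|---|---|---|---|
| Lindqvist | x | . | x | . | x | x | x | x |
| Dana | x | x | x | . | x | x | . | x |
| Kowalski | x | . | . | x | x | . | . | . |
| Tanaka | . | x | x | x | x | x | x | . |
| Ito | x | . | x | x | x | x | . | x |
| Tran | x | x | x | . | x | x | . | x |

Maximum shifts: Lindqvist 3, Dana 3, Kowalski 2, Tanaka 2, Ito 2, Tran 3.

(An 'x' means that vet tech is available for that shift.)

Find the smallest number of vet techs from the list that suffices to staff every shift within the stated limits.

10 slots to fill and no one can take more than 3, so at least ⌈10/3⌉ = 4 vet techs are needed.
Lindqvist, Dana, Kowalski, and Tanaka alone can cover everything: Wed afternoon→Lindqvist+Dana, Wed evening→Dana, Thu morning→Tanaka, Thu afternoon→Kowalski, Thu evening→Kowalski, Fri morning→Dana+Tanaka, Fri afternoon→Lindqvist, Fri evening→Lindqvist.

4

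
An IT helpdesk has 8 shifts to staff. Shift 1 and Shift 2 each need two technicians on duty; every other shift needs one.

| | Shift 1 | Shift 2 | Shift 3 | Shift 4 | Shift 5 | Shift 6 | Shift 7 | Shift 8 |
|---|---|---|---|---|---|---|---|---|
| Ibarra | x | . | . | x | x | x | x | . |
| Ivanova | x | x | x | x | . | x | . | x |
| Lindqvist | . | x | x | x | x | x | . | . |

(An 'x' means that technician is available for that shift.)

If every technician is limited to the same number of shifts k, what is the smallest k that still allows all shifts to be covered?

With 3 technicians and 10 worker-slots to fill, someone must work at least ⌈10/3⌉ = 4 shifts, so k ≥ 4.
k = 4 works: Shift 1→Ibarra+Ivanova, Shift 2→Ivanova+Lindqvist, Shift 3→Ivanova, Shift 4→Ibarra, Shift 5→Ibarra, Shift 6→Lindqvist, Shift 7→Ibarra, Shift 8→Ivanova.
Loads: Ibarra 4, Ivanova 4, Lindqvist 2 — all ≤ 4.

4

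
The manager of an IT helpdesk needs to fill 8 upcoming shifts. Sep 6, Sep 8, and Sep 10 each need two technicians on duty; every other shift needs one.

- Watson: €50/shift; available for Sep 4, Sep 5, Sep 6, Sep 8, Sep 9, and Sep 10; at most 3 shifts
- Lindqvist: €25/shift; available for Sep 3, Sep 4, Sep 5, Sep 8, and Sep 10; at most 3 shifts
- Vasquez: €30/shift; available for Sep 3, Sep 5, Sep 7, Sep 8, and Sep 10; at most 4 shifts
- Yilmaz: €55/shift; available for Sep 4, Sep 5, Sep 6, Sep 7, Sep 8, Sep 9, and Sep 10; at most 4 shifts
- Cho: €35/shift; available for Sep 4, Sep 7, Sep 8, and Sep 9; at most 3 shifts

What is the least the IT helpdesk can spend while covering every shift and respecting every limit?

Sep 6 can only be covered by Watson and Yilmaz, so that assignment is forced.
Picking the cheapest available technician for each shift independently would cost €355, but that ignores the shift limits.
An optimal schedule: Sep 3→Lindqvist, Sep 4→Lindqvist, Sep 5→Vasquez, Sep 6→Watson+Yilmaz, Sep 7→Vasquez, Sep 8→Vasquez+Cho, Sep 9→Cho, Sep 10→Lindqvist+Vasquez.
Total: 25 + 25 + 30 + 50 + 55 + 30 + 30 + 35 + 35 + 25 + 30 = €370.

€370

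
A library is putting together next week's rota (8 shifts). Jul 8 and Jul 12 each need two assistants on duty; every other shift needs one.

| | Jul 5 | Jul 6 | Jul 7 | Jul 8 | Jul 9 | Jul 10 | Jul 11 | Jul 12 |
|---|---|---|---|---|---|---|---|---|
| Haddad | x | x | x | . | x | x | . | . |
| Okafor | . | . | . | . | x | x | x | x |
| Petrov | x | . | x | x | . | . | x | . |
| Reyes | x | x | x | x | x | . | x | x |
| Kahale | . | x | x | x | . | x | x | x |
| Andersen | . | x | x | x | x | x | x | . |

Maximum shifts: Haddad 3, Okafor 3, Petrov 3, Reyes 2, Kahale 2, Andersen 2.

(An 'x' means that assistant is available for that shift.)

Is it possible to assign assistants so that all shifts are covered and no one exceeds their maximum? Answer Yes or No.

Yes

One valid schedule: Jul 5→Haddad, Jul 6→Haddad, Jul 7→Petrov, Jul 8→Petrov+Reyes, Jul 9→Haddad, Jul 10→Okafor, Jul 11→Okafor, Jul 12→Okafor+Reyes.
Loads: Haddad 3/3, Okafor 3/3, Petrov 2/3, Reyes 2/2, Kahale 0/2, Andersen 0/2 — all within limits.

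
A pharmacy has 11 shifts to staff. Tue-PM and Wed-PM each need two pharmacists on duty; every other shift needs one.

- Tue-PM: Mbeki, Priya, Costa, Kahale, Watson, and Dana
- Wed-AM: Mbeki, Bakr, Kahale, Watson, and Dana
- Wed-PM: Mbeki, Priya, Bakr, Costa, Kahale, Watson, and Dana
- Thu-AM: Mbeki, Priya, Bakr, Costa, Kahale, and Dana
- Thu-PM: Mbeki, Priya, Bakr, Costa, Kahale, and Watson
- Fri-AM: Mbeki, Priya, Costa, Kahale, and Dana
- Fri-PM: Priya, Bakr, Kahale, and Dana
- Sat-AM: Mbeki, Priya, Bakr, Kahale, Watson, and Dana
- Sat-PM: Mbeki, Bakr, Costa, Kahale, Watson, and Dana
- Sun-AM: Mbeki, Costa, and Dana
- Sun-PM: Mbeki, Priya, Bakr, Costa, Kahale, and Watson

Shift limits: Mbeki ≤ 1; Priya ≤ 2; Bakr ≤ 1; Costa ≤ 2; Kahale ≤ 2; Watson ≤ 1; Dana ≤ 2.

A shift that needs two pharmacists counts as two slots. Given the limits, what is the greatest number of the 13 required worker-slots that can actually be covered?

Total capacity across all pharmacists is 1+2+1+2+2+1+2 = 11, and 13 slots are needed, so at most 11 can be filled.
An assignment achieving 11: Tue-PM→Costa+Kahale, Wed-AM→Bakr, Wed-PM→Dana, Thu-AM→Costa, Thu-PM→Kahale, Fri-AM→Priya, Fri-PM→Priya, Sat-AM→Watson, Sat-PM→Dana, Sun-AM→Mbeki.
Loads: Mbeki 1/1, Priya 2/2, Bakr 1/1, Costa 2/2, Kahale 2/2, Watson 1/1, Dana 2/2.

11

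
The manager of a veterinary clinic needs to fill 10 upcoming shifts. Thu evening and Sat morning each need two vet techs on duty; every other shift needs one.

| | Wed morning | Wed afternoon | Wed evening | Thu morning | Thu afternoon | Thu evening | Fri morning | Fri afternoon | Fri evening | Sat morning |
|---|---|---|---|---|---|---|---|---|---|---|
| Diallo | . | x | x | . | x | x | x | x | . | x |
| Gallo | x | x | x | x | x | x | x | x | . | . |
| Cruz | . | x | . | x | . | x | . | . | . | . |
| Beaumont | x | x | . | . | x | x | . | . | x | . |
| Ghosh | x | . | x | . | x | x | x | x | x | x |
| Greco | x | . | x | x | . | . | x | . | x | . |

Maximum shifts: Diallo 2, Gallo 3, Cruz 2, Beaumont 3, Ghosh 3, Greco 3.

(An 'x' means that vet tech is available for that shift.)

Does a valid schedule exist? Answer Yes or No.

Yes

Sat morning can only be covered by Diallo and Ghosh, so that assignment is forced.
One valid schedule: Wed morning→Gallo, Wed afternoon→Gallo, Wed evening→Ghosh, Thu morning→Gallo, Thu afternoon→Beaumont, Thu evening→Cruz+Beaumont, Fri morning→Ghosh, Fri afternoon→Diallo, Fri evening→Beaumont, Sat morning→Diallo+Ghosh.
Loads: Diallo 2/2, Gallo 3/3, Cruz 1/2, Beaumont 3/3, Ghosh 3/3, Greco 0/3 — all within limits.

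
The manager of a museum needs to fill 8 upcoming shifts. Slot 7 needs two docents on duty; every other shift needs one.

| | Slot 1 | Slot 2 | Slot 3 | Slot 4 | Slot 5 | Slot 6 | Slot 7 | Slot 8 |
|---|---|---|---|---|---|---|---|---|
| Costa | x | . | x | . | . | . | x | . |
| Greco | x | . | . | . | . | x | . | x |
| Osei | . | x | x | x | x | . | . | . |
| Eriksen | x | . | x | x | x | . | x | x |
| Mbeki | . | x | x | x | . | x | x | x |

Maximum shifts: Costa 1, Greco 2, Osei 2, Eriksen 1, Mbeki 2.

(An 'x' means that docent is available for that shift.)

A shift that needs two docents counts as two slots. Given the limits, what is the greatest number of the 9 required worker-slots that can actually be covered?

Total capacity across all docents is 1+2+2+1+2 = 8, and 9 slots are needed, so at most 8 can be filled.
An assignment achieving 8: Slot 1→Costa, Slot 2→Osei, Slot 3→Mbeki, Slot 4→Eriksen, Slot 5→Osei, Slot 6→Greco, Slot 7→Mbeki, Slot 8→Greco.
Loads: Costa 1/1, Greco 2/2, Osei 2/2, Eriksen 1/1, Mbeki 2/2.

8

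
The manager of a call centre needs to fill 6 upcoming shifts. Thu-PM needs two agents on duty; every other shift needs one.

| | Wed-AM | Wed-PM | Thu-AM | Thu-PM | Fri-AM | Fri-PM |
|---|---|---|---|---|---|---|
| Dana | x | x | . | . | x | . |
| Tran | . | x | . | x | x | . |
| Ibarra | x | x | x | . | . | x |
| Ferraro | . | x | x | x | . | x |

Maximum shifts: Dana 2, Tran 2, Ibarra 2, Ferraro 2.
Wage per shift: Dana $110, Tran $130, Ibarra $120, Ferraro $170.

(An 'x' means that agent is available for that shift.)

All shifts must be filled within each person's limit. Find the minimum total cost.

Thu-PM can only be covered by Tran and Ferraro, so that assignment is forced.
Picking the cheapest available agent for each shift independently would cost $870, but that ignores the shift limits.
An optimal schedule: Wed-AM→Dana, Wed-PM→Tran, Thu-AM→Ibarra, Thu-PM→Tran+Ferraro, Fri-AM→Dana, Fri-PM→Ibarra.
Total: 110 + 130 + 120 + 130 + 170 + 110 + 120 = $890.

$890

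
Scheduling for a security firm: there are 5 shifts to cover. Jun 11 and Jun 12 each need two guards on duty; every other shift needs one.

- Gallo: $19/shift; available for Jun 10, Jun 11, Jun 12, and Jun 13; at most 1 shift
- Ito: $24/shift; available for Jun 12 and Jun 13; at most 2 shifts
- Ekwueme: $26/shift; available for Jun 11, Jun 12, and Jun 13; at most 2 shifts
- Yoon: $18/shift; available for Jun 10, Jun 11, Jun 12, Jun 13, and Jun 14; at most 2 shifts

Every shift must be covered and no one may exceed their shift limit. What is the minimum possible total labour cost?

$155

Jun 14 can only be covered by Yoon, so that assignment is forced.
Picking the cheapest available guard for each shift independently would cost $128, but that ignores the shift limits.
An optimal schedule: Jun 10→Gallo, Jun 11→Ekwueme+Yoon, Jun 12→Ito+Ekwueme, Jun 13→Ito, Jun 14→Yoon.
Total: 19 + 26 + 18 + 24 + 26 + 24 + 18 = $155.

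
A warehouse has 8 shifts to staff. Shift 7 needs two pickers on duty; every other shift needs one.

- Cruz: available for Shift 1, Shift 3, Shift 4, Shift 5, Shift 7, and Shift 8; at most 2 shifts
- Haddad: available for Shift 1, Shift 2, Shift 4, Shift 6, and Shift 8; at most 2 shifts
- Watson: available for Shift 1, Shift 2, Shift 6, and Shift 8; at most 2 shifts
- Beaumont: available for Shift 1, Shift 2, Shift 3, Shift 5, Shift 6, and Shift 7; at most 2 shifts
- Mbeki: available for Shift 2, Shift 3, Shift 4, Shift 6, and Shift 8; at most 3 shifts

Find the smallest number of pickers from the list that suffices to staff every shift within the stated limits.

9 slots to fill and no one can take more than 3, so at least ⌈9/3⌉ = 3 pickers are needed.
Any 3 pickers together have capacity at most 3+2+2 = 7 < 9 slots, so 3 can never suffice.
Cruz, Haddad, Beaumont, and Mbeki alone can cover everything: Shift 1→Haddad, Shift 2→Haddad, Shift 3→Beaumont, Shift 4→Mbeki, Shift 5→Cruz, Shift 6→Mbeki, Shift 7→Cruz+Beaumont, Shift 8→Mbeki.

4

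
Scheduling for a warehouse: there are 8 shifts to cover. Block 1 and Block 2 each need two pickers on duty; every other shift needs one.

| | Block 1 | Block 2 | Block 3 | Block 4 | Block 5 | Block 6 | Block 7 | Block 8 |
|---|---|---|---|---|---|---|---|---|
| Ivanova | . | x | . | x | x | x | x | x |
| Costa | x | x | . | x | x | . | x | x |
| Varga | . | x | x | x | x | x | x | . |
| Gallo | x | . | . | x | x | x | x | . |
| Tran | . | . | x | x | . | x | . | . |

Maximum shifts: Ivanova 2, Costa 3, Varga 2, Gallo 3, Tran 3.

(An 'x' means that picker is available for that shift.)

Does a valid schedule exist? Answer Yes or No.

Yes

Block 1 can only be covered by Costa and Gallo, so that assignment is forced.
One valid schedule: Block 1→Costa+Gallo, Block 2→Ivanova+Costa, Block 3→Varga, Block 4→Gallo, Block 5→Costa, Block 6→Varga, Block 7→Gallo, Block 8→Ivanova.
Loads: Ivanova 2/2, Costa 3/3, Varga 2/2, Gallo 3/3, Tran 0/3 — all within limits.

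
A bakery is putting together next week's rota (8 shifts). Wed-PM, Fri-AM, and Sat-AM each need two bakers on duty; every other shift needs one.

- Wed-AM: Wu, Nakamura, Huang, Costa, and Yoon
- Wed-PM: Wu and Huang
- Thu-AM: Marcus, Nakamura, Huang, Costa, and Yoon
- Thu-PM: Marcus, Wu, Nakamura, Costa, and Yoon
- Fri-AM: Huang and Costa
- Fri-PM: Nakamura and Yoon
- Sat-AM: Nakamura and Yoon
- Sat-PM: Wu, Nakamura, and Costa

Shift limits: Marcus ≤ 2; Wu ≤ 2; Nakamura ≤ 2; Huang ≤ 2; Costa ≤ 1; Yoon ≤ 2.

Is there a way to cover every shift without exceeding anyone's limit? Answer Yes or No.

Wed-PM can only be covered by Wu and Huang, so that assignment is forced.
Fri-AM can only be covered by Huang and Costa, so that assignment is forced.
Sat-AM can only be covered by Nakamura and Yoon, so that assignment is forced.
One valid schedule: Wed-AM→Yoon, Wed-PM→Wu+Huang, Thu-AM→Marcus, Thu-PM→Marcus, Fri-AM→Huang+Costa, Fri-PM→Nakamura, Sat-AM→Nakamura+Yoon, Sat-PM→Wu.
Loads: Marcus 2/2, Wu 2/2, Nakamura 2/2, Huang 2/2, Costa 1/1, Yoon 2/2 — all within limits.

Yes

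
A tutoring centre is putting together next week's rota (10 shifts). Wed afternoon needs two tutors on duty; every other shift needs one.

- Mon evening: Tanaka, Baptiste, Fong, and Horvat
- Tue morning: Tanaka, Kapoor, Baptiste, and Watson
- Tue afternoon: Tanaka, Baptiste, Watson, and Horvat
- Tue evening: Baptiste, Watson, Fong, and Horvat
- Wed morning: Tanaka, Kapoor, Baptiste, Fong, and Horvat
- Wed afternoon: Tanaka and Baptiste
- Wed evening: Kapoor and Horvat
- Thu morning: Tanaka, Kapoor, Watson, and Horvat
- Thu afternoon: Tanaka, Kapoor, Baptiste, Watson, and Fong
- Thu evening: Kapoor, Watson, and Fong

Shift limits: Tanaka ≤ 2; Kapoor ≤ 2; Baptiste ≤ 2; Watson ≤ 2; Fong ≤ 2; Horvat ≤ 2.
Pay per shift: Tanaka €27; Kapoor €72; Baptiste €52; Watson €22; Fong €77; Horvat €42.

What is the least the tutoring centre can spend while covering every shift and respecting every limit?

Wed afternoon can only be covered by Tanaka and Baptiste, so that assignment is forced.
Picking the cheapest available tutor for each shift independently would cost €307, but that ignores the shift limits.
An optimal schedule: Mon evening→Tanaka, Tue morning→Watson, Tue afternoon→Horvat, Tue evening→Baptiste, Wed morning→Kapoor, Wed afternoon→Tanaka+Baptiste, Wed evening→Horvat, Thu morning→Kapoor, Thu afternoon→Fong, Thu evening→Watson.
Total: 27 + 22 + 42 + 52 + 72 + 27 + 52 + 42 + 72 + 77 + 22 = €507.

€507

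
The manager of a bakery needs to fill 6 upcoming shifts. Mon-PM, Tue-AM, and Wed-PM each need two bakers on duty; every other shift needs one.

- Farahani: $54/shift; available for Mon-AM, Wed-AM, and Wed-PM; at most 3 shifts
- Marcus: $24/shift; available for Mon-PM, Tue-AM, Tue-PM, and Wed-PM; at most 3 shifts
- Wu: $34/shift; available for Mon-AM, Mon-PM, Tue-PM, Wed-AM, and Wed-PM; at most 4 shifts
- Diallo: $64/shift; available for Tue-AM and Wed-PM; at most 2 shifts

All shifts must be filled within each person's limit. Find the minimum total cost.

$326

Mon-PM can only be covered by Marcus and Wu, so that assignment is forced.
Tue-AM can only be covered by Marcus and Diallo, so that assignment is forced.
Picking the cheapest available baker for each shift independently would cost $296, but that ignores the shift limits.
An optimal schedule: Mon-AM→Wu, Mon-PM→Marcus+Wu, Tue-AM→Marcus+Diallo, Tue-PM→Marcus, Wed-AM→Wu, Wed-PM→Wu+Farahani.
Total: 34 + 24 + 34 + 24 + 64 + 24 + 34 + 34 + 54 = $326.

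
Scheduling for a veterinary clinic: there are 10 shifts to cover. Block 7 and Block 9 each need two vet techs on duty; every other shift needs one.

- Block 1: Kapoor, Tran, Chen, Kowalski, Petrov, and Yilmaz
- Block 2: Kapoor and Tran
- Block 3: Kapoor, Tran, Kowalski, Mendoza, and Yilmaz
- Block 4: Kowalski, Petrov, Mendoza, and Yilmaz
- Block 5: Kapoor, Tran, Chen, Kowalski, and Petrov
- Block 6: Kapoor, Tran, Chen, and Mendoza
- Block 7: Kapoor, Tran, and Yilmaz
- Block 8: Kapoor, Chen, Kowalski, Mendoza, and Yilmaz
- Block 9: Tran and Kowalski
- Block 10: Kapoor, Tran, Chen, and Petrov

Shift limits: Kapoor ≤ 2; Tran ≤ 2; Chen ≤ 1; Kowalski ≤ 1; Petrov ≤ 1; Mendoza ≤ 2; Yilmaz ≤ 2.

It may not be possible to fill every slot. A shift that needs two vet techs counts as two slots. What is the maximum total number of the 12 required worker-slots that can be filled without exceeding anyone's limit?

Total capacity across all vet techs is 2+2+1+1+1+2+2 = 11, and 12 slots are needed, so at most 11 can be filled.
An assignment achieving 11: Block 1→Yilmaz, Block 2→Kapoor, Block 3→Mendoza, Block 4→Petrov, Block 6→Mendoza, Block 7→Kapoor+Tran, Block 8→Yilmaz, Block 9→Tran+Kowalski, Block 10→Chen.
Loads: Kapoor 2/2, Tran 2/2, Chen 1/1, Kowalski 1/1, Petrov 1/1, Mendoza 2/2, Yilmaz 2/2.

11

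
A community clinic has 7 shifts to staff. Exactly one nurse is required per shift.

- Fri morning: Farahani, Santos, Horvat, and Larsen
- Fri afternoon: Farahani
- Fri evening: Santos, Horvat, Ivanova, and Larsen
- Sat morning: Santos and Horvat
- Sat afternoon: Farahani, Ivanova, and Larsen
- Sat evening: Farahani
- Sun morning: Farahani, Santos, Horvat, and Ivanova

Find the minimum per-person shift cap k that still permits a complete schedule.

With 5 nurses and 7 worker-slots to fill, someone must work at least ⌈7/5⌉ = 2 shifts, so k ≥ 2.
k = 2 works: Fri morning→Santos, Fri afternoon→Farahani, Fri evening→Horvat, Sat morning→Santos, Sat afternoon→Ivanova, Sat evening→Farahani, Sun morning→Horvat.
Loads: Farahani 2, Santos 2, Horvat 2, Ivanova 1, Larsen 0 — all ≤ 2.

2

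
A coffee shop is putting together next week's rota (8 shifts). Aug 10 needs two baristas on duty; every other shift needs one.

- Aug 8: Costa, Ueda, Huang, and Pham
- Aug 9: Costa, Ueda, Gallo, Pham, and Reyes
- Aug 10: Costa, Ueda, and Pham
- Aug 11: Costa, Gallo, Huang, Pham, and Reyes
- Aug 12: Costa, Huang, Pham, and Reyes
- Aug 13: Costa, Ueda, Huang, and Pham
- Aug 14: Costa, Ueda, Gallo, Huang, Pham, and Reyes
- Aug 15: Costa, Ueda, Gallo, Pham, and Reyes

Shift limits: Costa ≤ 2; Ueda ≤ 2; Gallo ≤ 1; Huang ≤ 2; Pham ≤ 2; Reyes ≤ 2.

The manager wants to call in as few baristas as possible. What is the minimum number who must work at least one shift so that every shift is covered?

5

9 slots to fill and no one can take more than 2, so at least ⌈9/2⌉ = 5 baristas are needed.
Costa, Ueda, Gallo, Huang, and Pham alone can cover everything: Aug 8→Ueda, Aug 9→Gallo, Aug 10→Costa+Ueda, Aug 11→Huang, Aug 12→Costa, Aug 13→Huang, Aug 14→Pham, Aug 15→Pham.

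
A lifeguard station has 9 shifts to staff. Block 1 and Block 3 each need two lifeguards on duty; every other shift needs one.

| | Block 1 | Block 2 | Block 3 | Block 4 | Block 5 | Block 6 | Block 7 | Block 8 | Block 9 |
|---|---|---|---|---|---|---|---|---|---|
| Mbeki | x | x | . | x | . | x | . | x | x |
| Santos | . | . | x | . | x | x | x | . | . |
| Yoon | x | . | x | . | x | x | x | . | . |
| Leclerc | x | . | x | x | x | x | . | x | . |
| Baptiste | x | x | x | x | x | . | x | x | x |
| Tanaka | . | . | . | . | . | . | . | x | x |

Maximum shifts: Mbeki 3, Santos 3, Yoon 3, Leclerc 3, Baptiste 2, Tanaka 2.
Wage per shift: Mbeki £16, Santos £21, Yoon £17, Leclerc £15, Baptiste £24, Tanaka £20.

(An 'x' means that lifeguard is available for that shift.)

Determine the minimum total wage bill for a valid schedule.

Picking the cheapest available lifeguard for each shift independently would cost £172, but that ignores the shift limits.
An optimal schedule: Block 1→Mbeki+Yoon, Block 2→Mbeki, Block 3→Leclerc+Yoon, Block 4→Leclerc, Block 5→Leclerc, Block 6→Mbeki, Block 7→Yoon, Block 8→Tanaka, Block 9→Tanaka.
Total: 16 + 17 + 16 + 15 + 17 + 15 + 15 + 16 + 17 + 20 + 20 = £184.

£184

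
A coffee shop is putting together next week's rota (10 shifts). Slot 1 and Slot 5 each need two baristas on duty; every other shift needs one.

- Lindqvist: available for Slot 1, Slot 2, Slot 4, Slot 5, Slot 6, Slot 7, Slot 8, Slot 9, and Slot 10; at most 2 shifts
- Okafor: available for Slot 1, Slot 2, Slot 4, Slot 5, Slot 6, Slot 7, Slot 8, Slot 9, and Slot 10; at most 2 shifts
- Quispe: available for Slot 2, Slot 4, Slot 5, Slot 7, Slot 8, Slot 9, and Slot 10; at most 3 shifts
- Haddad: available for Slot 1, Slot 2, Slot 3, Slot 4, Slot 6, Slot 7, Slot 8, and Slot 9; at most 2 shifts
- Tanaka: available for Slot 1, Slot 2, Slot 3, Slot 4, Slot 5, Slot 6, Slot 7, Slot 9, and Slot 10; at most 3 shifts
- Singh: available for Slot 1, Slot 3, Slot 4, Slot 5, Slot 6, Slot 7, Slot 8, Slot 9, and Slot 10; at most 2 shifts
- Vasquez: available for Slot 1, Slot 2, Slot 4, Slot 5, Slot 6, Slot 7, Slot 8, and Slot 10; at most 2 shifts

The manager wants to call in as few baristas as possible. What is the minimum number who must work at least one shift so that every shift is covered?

12 slots to fill and no one can take more than 3, so at least ⌈12/3⌉ = 4 baristas are needed.
Any 4 baristas together have capacity at most 3+3+2+2 = 10 < 12 slots, so 4 can never suffice.
Lindqvist, Okafor, Quispe, Haddad, and Tanaka alone can cover everything: Slot 1→Haddad+Tanaka, Slot 2→Okafor, Slot 3→Haddad, Slot 4→Quispe, Slot 5→Quispe+Tanaka, Slot 6→Lindqvist, Slot 7→Quispe, Slot 8→Lindqvist, Slot 9→Tanaka, Slot 10→Okafor.

5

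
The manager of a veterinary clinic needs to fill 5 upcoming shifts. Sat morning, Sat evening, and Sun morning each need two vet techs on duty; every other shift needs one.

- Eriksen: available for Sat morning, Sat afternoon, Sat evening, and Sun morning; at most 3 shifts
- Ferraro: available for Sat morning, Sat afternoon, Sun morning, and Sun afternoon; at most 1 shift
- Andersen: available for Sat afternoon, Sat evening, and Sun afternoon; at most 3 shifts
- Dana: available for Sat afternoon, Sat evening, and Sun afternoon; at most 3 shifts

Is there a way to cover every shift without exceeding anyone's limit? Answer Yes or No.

Total capacity is 10 and 8 slots are needed, so capacity alone doesn't rule it out.
Shifts {Sat morning, Sun morning} need 4 worker-slots in total, but the vet techs available for any of those shifts (Eriksen and Ferraro) can supply at most 3 among them. So no valid schedule exists.

No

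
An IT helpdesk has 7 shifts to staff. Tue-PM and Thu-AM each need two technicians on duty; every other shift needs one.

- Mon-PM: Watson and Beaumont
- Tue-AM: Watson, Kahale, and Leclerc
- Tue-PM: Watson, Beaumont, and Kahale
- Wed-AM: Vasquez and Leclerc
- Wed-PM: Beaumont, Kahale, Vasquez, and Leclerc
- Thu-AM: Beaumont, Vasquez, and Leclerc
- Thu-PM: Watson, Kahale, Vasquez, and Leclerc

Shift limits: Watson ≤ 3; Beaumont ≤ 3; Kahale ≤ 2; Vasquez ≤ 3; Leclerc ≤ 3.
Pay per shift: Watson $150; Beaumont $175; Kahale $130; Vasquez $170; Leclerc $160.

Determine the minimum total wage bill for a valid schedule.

Picking the cheapest available technician for each shift independently would cost $1310, but that ignores the shift limits.
An optimal schedule: Mon-PM→Watson, Tue-AM→Kahale, Tue-PM→Kahale+Watson, Wed-AM→Leclerc, Wed-PM→Leclerc, Thu-AM→Leclerc+Vasquez, Thu-PM→Watson.
Total: 150 + 130 + 130 + 150 + 160 + 160 + 160 + 170 + 150 = $1360.

$1360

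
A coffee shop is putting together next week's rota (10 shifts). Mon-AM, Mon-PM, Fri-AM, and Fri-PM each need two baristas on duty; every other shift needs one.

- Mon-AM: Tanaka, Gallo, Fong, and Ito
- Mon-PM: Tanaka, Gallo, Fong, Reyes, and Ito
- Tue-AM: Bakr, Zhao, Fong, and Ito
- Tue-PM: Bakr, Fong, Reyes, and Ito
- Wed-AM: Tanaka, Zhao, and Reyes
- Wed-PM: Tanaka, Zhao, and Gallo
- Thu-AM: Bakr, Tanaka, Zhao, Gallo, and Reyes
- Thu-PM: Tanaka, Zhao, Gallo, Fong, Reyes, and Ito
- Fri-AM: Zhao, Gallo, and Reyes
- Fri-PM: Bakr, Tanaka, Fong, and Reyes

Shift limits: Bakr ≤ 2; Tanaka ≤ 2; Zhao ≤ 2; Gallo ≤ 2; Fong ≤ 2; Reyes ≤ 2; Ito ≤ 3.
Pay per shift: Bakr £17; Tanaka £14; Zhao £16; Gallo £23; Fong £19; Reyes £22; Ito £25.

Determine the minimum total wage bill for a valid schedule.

Picking the cheapest available barista for each shift independently would cost £224, but that ignores the shift limits.
An optimal schedule: Mon-AM→Gallo+Fong, Mon-PM→Reyes+Ito, Tue-AM→Bakr, Tue-PM→Bakr, Wed-AM→Tanaka, Wed-PM→Tanaka, Thu-AM→Zhao, Thu-PM→Ito, Fri-AM→Zhao+Gallo, Fri-PM→Fong+Reyes.
Total: 23 + 19 + 22 + 25 + 17 + 17 + 14 + 14 + 16 + 25 + 16 + 23 + 19 + 22 = £272.

£272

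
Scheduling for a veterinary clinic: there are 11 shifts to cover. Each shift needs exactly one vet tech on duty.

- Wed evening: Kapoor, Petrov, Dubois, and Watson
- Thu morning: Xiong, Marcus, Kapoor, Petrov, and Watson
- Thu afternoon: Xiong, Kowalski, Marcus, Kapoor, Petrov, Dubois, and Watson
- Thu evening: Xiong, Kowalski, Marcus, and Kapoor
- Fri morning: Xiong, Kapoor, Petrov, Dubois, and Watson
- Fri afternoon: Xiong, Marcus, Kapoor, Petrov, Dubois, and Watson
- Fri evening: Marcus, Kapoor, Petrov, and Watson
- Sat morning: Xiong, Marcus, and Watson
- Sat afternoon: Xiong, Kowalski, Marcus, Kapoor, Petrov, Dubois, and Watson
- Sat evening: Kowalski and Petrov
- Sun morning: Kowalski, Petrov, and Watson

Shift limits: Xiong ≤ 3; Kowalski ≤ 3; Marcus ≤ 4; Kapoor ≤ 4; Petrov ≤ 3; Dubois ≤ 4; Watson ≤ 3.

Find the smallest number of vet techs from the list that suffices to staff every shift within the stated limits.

11 slots to fill and no one can take more than 4, so at least ⌈11/4⌉ = 3 vet techs are needed.
Kowalski, Marcus, and Kapoor alone can cover everything: Wed evening→Kapoor, Thu morning→Marcus, Thu afternoon→Kowalski, Thu evening→Kapoor, Fri morning→Kapoor, Fri afternoon→Marcus, Fri evening→Marcus, Sat morning→Marcus, Sat afternoon→Kapoor, Sat evening→Kowalski, Sun morning→Kowalski.

3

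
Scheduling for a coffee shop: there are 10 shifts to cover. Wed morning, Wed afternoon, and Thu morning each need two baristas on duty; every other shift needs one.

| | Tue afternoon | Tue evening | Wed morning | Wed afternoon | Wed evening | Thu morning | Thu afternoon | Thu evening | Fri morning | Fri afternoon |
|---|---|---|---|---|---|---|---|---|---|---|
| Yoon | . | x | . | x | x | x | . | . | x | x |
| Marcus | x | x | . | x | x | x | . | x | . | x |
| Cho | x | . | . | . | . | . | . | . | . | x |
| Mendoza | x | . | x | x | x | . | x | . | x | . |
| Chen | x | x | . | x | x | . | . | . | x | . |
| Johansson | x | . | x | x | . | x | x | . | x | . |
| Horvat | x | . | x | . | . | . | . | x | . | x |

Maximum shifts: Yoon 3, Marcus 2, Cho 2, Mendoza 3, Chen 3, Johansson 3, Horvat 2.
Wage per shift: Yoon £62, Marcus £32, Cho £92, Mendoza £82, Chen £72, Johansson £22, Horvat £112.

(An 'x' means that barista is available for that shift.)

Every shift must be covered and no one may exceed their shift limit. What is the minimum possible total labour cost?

Picking the cheapest available barista for each shift independently would cost £406, but that ignores the shift limits.
An optimal schedule: Tue afternoon→Chen, Tue evening→Marcus, Wed morning→Johansson+Mendoza, Wed afternoon→Chen+Mendoza, Wed evening→Yoon, Thu morning→Johansson+Yoon, Thu afternoon→Johansson, Thu evening→Marcus, Fri morning→Chen, Fri afternoon→Yoon.
Total: 72 + 32 + 22 + 82 + 72 + 82 + 62 + 22 + 62 + 22 + 32 + 72 + 62 = £696.

£696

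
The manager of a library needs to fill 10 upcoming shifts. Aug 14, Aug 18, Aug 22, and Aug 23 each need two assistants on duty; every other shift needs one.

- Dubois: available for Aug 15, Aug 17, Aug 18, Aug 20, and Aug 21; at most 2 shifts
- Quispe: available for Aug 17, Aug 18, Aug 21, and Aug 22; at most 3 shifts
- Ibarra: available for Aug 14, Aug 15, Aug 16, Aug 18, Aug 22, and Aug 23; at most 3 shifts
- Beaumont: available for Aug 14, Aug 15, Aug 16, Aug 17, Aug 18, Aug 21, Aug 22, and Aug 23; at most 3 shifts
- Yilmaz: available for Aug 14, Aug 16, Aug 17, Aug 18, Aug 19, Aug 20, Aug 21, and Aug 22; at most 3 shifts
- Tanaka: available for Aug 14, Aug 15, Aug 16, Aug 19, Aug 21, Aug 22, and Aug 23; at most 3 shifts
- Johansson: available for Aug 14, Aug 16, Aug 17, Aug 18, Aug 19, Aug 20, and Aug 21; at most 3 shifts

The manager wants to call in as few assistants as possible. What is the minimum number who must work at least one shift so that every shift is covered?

14 slots to fill and no one can take more than 3, so at least ⌈14/3⌉ = 5 assistants are needed.
Dubois, Quispe, Ibarra, Beaumont, and Yilmaz alone can cover everything: Aug 14→Ibarra+Beaumont, Aug 15→Dubois, Aug 16→Ibarra, Aug 17→Quispe, Aug 18→Beaumont+Yilmaz, Aug 19→Yilmaz, Aug 20→Dubois, Aug 21→Quispe, Aug 22→Quispe+Yilmaz, Aug 23→Ibarra+Beaumont.

5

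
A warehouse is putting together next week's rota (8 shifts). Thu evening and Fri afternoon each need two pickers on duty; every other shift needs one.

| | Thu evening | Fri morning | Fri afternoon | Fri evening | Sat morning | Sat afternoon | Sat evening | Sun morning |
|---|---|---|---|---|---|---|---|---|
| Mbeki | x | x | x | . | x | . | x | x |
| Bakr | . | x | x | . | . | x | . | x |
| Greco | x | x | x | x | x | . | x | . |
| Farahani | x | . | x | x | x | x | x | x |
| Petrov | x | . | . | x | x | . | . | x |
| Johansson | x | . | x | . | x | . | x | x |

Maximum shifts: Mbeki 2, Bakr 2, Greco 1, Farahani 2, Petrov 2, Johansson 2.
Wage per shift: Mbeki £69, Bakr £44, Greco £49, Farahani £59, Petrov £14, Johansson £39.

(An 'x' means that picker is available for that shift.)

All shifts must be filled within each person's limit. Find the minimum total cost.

Picking the cheapest available picker for each shift independently would cost £305, but that ignores the shift limits.
An optimal schedule: Thu evening→Greco+Farahani, Fri morning→Bakr, Fri afternoon→Farahani+Mbeki, Fri evening→Petrov, Sat morning→Petrov, Sat afternoon→Bakr, Sat evening→Johansson, Sun morning→Johansson.
Total: 49 + 59 + 44 + 59 + 69 + 14 + 14 + 44 + 39 + 39 = £430.

£430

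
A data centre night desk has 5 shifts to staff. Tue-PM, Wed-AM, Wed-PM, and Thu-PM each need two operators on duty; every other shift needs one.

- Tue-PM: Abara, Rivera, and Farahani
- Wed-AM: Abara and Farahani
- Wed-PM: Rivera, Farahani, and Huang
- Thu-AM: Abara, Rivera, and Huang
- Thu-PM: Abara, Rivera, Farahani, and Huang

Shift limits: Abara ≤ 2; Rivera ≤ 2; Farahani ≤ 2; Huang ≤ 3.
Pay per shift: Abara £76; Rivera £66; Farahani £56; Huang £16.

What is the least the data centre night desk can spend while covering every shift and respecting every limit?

Wed-AM can only be covered by Abara and Farahani, so that assignment is forced.
Picking the cheapest available operator for each shift independently would cost £414, but that ignores the shift limits.
An optimal schedule: Tue-PM→Abara+Rivera, Wed-AM→Abara+Farahani, Wed-PM→Rivera+Huang, Thu-AM→Huang, Thu-PM→Farahani+Huang.
Total: 76 + 66 + 76 + 56 + 66 + 16 + 16 + 56 + 16 = £444.

£444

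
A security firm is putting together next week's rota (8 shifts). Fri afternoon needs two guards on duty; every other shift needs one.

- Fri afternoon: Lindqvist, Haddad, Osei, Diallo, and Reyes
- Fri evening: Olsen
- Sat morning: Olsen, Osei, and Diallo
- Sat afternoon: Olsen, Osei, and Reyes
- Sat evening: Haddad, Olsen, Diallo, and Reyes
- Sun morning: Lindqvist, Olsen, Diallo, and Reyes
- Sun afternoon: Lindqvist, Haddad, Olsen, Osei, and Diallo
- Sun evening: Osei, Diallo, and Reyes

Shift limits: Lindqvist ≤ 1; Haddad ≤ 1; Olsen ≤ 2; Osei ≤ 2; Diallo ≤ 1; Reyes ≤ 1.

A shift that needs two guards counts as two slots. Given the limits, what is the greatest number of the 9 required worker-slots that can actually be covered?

8

Total capacity across all guards is 1+1+2+2+1+1 = 8, and 9 slots are needed, so at most 8 can be filled.
An assignment achieving 8: Fri afternoon→Diallo+Reyes, Fri evening→Olsen, Sat morning→Olsen, Sat afternoon→Osei, Sat evening→Haddad, Sun morning→Lindqvist, Sun evening→Osei.
Loads: Lindqvist 1/1, Haddad 1/1, Olsen 2/2, Osei 2/2, Diallo 1/1, Reyes 1/1.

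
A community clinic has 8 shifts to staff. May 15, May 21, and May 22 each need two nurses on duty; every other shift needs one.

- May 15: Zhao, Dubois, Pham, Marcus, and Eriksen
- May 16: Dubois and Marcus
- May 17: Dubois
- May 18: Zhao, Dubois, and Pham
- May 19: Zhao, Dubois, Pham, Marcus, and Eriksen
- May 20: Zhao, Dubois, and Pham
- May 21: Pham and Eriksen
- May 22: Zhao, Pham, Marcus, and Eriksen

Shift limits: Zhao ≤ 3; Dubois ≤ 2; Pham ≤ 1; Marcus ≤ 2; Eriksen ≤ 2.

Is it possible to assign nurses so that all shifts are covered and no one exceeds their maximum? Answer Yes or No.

No

Total capacity is 3+2+1+2+2 = 10 but 11 worker-slots are needed — infeasible.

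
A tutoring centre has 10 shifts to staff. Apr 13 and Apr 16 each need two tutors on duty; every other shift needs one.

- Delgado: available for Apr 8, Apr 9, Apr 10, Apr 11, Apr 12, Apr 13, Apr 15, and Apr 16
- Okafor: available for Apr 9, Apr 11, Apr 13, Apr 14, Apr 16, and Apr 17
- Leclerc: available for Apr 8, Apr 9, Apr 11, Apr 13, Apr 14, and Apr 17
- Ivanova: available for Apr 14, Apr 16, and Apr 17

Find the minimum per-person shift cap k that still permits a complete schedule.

3

With 4 tutors and 12 worker-slots to fill, someone must work at least ⌈12/4⌉ = 3 shifts, so k ≥ 3.
k = 3 works: Apr 8→Leclerc, Apr 9→Okafor, Apr 10→Delgado, Apr 11→Leclerc, Apr 12→Delgado, Apr 13→Okafor+Leclerc, Apr 14→Ivanova, Apr 15→Delgado, Apr 16→Okafor+Ivanova, Apr 17→Ivanova.
Loads: Delgado 3, Okafor 3, Leclerc 3, Ivanova 3 — all ≤ 3.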